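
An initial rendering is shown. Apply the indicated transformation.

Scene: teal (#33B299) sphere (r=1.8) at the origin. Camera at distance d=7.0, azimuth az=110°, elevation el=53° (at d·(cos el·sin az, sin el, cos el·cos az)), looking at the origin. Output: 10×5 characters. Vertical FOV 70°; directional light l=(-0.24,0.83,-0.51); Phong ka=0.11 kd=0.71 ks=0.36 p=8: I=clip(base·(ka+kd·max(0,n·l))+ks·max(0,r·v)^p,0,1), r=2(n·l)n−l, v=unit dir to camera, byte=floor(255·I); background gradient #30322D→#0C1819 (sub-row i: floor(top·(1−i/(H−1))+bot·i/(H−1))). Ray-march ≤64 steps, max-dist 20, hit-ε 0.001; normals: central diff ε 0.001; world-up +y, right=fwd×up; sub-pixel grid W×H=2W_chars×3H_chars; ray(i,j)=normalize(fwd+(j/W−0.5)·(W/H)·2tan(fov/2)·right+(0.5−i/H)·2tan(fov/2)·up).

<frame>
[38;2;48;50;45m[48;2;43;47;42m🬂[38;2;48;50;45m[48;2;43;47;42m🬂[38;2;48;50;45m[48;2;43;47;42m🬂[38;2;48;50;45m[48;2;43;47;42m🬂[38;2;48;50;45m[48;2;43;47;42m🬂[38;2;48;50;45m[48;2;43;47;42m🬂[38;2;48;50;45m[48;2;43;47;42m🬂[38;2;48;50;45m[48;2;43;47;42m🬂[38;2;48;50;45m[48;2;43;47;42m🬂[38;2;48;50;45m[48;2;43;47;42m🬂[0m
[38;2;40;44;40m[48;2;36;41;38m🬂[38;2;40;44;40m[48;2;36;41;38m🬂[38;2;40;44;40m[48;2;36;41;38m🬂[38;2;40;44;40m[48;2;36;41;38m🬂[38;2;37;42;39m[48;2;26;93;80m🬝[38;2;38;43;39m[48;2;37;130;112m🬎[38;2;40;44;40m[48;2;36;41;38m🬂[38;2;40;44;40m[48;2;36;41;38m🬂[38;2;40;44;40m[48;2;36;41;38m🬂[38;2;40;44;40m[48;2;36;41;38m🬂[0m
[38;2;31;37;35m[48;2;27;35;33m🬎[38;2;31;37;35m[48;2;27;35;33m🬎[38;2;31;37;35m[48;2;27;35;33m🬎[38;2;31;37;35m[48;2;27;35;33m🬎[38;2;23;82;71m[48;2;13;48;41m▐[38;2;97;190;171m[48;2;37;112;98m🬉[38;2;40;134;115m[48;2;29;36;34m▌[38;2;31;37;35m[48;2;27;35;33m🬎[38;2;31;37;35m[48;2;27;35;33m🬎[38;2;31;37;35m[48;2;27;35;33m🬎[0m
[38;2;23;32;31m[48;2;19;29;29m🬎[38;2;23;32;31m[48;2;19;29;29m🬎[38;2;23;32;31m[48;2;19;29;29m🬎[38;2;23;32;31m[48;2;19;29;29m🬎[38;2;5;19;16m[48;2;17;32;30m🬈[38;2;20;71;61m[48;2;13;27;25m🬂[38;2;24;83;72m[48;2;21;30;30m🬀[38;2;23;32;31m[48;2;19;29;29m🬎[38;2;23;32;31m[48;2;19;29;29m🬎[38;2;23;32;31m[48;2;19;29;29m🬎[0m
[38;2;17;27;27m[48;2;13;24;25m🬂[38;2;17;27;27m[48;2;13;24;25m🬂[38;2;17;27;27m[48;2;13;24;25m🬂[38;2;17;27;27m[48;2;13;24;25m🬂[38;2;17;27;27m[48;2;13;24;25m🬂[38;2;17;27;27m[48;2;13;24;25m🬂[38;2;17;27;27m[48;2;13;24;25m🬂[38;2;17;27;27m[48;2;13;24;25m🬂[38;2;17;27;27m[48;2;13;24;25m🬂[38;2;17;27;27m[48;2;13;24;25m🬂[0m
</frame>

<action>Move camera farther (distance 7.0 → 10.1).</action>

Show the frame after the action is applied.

<frame>
[38;2;48;50;45m[48;2;43;47;42m🬂[38;2;48;50;45m[48;2;43;47;42m🬂[38;2;48;50;45m[48;2;43;47;42m🬂[38;2;48;50;45m[48;2;43;47;42m🬂[38;2;48;50;45m[48;2;43;47;42m🬂[38;2;48;50;45m[48;2;43;47;42m🬂[38;2;48;50;45m[48;2;43;47;42m🬂[38;2;48;50;45m[48;2;43;47;42m🬂[38;2;48;50;45m[48;2;43;47;42m🬂[38;2;48;50;45m[48;2;43;47;42m🬂[0m
[38;2;40;44;40m[48;2;36;41;38m🬂[38;2;40;44;40m[48;2;36;41;38m🬂[38;2;40;44;40m[48;2;36;41;38m🬂[38;2;40;44;40m[48;2;36;41;38m🬂[38;2;40;44;40m[48;2;36;41;38m🬂[38;2;40;44;40m[48;2;36;41;38m🬂[38;2;40;44;40m[48;2;36;41;38m🬂[38;2;40;44;40m[48;2;36;41;38m🬂[38;2;40;44;40m[48;2;36;41;38m🬂[38;2;40;44;40m[48;2;36;41;38m🬂[0m
[38;2;31;37;35m[48;2;27;35;33m🬎[38;2;31;37;35m[48;2;27;35;33m🬎[38;2;31;37;35m[48;2;27;35;33m🬎[38;2;31;37;35m[48;2;27;35;33m🬎[38;2;20;73;63m[48;2;25;38;35m🬉[38;2;94;191;172m[48;2;35;116;100m🬇[38;2;31;37;35m[48;2;27;35;33m🬎[38;2;31;37;35m[48;2;27;35;33m🬎[38;2;31;37;35m[48;2;27;35;33m🬎[38;2;31;37;35m[48;2;27;35;33m🬎[0m
[38;2;23;32;31m[48;2;19;29;29m🬎[38;2;23;32;31m[48;2;19;29;29m🬎[38;2;23;32;31m[48;2;19;29;29m🬎[38;2;23;32;31m[48;2;19;29;29m🬎[38;2;21;30;30m[48;2;5;19;16m🬺[38;2;13;45;39m[48;2;18;30;28m🬁[38;2;23;32;31m[48;2;19;29;29m🬎[38;2;23;32;31m[48;2;19;29;29m🬎[38;2;23;32;31m[48;2;19;29;29m🬎[38;2;23;32;31m[48;2;19;29;29m🬎[0m
[38;2;17;27;27m[48;2;13;24;25m🬂[38;2;17;27;27m[48;2;13;24;25m🬂[38;2;17;27;27m[48;2;13;24;25m🬂[38;2;17;27;27m[48;2;13;24;25m🬂[38;2;17;27;27m[48;2;13;24;25m🬂[38;2;17;27;27m[48;2;13;24;25m🬂[38;2;17;27;27m[48;2;13;24;25m🬂[38;2;17;27;27m[48;2;13;24;25m🬂[38;2;17;27;27m[48;2;13;24;25m🬂[38;2;17;27;27m[48;2;13;24;25m🬂[0m
</frame>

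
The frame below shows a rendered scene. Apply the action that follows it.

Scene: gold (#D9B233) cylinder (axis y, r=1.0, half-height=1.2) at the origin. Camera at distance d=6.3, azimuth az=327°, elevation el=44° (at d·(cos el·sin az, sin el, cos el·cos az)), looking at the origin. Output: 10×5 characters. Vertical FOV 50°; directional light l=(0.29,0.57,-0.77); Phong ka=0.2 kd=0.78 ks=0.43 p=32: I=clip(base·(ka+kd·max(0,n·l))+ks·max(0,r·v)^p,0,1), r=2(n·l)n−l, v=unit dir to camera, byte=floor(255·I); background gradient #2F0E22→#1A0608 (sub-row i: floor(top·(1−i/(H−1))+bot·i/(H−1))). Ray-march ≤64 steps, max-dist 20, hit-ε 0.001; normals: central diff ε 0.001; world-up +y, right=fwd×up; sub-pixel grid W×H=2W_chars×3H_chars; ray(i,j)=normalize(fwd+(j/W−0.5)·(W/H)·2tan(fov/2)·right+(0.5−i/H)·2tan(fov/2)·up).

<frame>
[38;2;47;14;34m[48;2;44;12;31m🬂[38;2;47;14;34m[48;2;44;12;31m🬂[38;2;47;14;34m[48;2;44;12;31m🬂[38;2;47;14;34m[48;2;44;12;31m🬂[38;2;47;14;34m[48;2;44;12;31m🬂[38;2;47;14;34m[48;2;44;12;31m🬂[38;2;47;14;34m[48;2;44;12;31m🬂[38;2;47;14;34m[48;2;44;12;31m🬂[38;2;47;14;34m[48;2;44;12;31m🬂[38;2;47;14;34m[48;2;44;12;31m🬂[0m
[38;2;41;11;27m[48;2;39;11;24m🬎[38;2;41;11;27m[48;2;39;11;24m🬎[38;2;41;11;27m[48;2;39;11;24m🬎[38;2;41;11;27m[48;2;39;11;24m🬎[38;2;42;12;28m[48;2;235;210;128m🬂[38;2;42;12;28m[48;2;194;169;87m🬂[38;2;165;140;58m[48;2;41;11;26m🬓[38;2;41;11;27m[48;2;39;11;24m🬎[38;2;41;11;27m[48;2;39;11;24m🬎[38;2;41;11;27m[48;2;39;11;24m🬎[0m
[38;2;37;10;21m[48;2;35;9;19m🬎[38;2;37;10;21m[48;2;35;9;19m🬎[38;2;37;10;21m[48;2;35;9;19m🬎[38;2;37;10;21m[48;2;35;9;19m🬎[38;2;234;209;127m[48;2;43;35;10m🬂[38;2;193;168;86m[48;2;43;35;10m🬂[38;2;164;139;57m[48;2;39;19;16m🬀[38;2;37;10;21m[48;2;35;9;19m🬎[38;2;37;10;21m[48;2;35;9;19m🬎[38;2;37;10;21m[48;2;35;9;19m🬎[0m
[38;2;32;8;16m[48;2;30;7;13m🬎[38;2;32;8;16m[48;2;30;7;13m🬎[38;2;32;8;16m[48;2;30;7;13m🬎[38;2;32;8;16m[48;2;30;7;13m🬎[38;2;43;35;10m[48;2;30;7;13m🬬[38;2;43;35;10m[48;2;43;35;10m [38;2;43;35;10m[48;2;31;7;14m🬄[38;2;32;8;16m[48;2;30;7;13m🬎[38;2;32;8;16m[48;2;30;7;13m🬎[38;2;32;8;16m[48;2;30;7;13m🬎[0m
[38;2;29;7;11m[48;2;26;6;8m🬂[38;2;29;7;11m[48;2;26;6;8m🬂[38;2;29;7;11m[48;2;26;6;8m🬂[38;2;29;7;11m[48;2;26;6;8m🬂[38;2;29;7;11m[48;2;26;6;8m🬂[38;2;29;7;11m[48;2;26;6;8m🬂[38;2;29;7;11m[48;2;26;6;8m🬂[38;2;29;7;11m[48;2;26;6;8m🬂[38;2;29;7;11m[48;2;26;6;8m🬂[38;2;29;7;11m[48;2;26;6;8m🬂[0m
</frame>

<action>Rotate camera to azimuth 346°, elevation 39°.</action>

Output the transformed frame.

<frame>
[38;2;47;14;34m[48;2;44;12;31m🬂[38;2;47;14;34m[48;2;44;12;31m🬂[38;2;47;14;34m[48;2;44;12;31m🬂[38;2;47;14;34m[48;2;44;12;31m🬂[38;2;47;14;34m[48;2;44;12;31m🬂[38;2;47;14;34m[48;2;44;12;31m🬂[38;2;47;14;34m[48;2;44;12;31m🬂[38;2;47;14;34m[48;2;44;12;31m🬂[38;2;47;14;34m[48;2;44;12;31m🬂[38;2;47;14;34m[48;2;44;12;31m🬂[0m
[38;2;41;11;27m[48;2;39;11;24m🬎[38;2;41;11;27m[48;2;39;11;24m🬎[38;2;41;11;27m[48;2;39;11;24m🬎[38;2;41;11;27m[48;2;39;11;24m🬎[38;2;42;12;28m[48;2;191;166;84m🬂[38;2;42;12;28m[48;2;224;198;117m🬂[38;2;230;205;123m[48;2;41;11;26m🬓[38;2;41;11;27m[48;2;39;11;24m🬎[38;2;41;11;27m[48;2;39;11;24m🬎[38;2;41;11;27m[48;2;39;11;24m🬎[0m
[38;2;37;10;21m[48;2;35;9;19m🬎[38;2;37;10;21m[48;2;35;9;19m🬎[38;2;37;10;21m[48;2;35;9;19m🬎[38;2;37;10;21m[48;2;35;9;19m🬎[38;2;203;178;96m[48;2;43;35;10m🬂[38;2;243;217;136m[48;2;43;35;10m🬂[38;2;250;225;143m[48;2;39;19;16m🬀[38;2;37;10;21m[48;2;35;9;19m🬎[38;2;37;10;21m[48;2;35;9;19m🬎[38;2;37;10;21m[48;2;35;9;19m🬎[0m
[38;2;32;8;16m[48;2;30;7;13m🬎[38;2;32;8;16m[48;2;30;7;13m🬎[38;2;32;8;16m[48;2;30;7;13m🬎[38;2;32;8;16m[48;2;30;7;13m🬎[38;2;43;35;10m[48;2;30;7;13m🬬[38;2;43;35;10m[48;2;43;35;10m [38;2;43;35;10m[48;2;31;7;14m🬄[38;2;32;8;16m[48;2;30;7;13m🬎[38;2;32;8;16m[48;2;30;7;13m🬎[38;2;32;8;16m[48;2;30;7;13m🬎[0m
[38;2;29;7;11m[48;2;26;6;8m🬂[38;2;29;7;11m[48;2;26;6;8m🬂[38;2;29;7;11m[48;2;26;6;8m🬂[38;2;29;7;11m[48;2;26;6;8m🬂[38;2;29;7;11m[48;2;26;6;8m🬂[38;2;29;7;11m[48;2;26;6;8m🬂[38;2;29;7;11m[48;2;26;6;8m🬂[38;2;29;7;11m[48;2;26;6;8m🬂[38;2;29;7;11m[48;2;26;6;8m🬂[38;2;29;7;11m[48;2;26;6;8m🬂[0m
</frame>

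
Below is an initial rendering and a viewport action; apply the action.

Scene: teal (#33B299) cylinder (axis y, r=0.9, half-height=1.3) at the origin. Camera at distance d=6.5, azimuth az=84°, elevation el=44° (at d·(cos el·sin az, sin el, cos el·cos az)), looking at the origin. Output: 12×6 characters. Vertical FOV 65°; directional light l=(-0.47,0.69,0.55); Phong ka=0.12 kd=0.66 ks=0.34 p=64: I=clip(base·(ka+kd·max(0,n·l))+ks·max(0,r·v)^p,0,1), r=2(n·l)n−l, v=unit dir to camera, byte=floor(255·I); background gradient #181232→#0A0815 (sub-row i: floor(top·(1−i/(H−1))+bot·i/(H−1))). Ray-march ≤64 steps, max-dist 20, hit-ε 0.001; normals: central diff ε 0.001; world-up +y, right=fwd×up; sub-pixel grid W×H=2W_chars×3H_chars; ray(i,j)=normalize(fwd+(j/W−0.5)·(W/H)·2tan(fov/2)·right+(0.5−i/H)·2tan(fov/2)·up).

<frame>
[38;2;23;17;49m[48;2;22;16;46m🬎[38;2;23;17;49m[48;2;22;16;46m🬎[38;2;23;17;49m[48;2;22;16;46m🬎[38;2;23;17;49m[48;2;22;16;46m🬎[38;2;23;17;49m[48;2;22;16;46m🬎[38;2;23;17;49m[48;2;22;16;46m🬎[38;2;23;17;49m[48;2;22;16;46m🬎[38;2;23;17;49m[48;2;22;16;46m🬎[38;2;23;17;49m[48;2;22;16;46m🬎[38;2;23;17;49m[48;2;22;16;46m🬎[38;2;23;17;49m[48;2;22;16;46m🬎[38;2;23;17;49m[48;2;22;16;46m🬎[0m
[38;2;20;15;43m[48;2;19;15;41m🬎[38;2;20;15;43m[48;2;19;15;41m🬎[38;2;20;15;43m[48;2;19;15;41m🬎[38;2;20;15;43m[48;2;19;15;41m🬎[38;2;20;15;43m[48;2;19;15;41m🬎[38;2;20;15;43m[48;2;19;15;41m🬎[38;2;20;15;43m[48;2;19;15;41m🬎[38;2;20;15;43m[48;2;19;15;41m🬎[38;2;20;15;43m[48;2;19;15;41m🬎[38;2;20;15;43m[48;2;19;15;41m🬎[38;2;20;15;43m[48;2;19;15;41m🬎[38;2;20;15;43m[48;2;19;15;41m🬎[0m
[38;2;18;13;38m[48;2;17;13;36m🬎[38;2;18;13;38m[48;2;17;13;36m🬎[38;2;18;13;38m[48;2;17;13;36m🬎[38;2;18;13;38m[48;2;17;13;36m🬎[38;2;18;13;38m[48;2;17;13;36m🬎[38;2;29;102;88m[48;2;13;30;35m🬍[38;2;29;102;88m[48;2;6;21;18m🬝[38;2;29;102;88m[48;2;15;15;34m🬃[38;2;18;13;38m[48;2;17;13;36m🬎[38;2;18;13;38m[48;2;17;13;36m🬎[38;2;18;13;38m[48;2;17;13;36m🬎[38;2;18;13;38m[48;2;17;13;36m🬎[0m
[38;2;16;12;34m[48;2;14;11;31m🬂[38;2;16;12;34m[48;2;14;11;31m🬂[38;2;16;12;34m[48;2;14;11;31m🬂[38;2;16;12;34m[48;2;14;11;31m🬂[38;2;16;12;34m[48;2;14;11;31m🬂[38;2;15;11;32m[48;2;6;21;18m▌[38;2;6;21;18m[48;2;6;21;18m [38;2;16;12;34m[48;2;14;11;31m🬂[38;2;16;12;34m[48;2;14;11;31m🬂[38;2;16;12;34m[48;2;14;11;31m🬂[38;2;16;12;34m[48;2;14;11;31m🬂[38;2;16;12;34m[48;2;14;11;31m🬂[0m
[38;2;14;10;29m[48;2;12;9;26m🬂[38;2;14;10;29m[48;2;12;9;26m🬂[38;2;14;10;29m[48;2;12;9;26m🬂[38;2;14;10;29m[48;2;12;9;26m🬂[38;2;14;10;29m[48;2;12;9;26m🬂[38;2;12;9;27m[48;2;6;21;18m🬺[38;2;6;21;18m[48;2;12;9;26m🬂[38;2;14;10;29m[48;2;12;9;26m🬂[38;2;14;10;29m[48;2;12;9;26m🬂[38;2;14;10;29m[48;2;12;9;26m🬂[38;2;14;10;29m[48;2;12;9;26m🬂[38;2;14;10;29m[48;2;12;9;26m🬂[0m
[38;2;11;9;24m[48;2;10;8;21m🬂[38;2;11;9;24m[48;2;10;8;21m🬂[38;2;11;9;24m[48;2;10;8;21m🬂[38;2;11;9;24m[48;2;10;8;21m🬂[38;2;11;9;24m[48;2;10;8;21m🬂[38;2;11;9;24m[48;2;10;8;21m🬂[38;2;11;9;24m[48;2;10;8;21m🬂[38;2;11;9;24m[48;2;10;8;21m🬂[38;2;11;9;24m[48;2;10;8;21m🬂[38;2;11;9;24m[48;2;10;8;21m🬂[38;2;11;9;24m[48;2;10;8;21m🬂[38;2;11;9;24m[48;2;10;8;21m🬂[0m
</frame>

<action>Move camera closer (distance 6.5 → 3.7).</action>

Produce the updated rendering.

<frame>
[38;2;23;17;49m[48;2;22;16;46m🬎[38;2;23;17;49m[48;2;22;16;46m🬎[38;2;23;17;49m[48;2;22;16;46m🬎[38;2;23;17;49m[48;2;22;16;46m🬎[38;2;23;17;49m[48;2;22;16;46m🬎[38;2;23;17;49m[48;2;22;16;46m🬎[38;2;23;17;49m[48;2;22;16;46m🬎[38;2;23;17;49m[48;2;22;16;46m🬎[38;2;23;17;49m[48;2;22;16;46m🬎[38;2;23;17;49m[48;2;22;16;46m🬎[38;2;23;17;49m[48;2;22;16;46m🬎[38;2;23;17;49m[48;2;22;16;46m🬎[0m
[38;2;20;15;43m[48;2;19;15;41m🬎[38;2;20;15;43m[48;2;19;15;41m🬎[38;2;20;15;43m[48;2;19;15;41m🬎[38;2;20;15;43m[48;2;19;15;41m🬎[38;2;21;16;44m[48;2;29;102;88m🬂[38;2;29;102;88m[48;2;29;102;88m [38;2;29;102;88m[48;2;29;102;88m [38;2;29;102;88m[48;2;21;16;44m🬺[38;2;29;102;88m[48;2;20;15;43m🬓[38;2;20;15;43m[48;2;19;15;41m🬎[38;2;20;15;43m[48;2;19;15;41m🬎[38;2;20;15;43m[48;2;19;15;41m🬎[0m
[38;2;18;13;38m[48;2;17;13;36m🬎[38;2;18;13;38m[48;2;17;13;36m🬎[38;2;18;13;38m[48;2;17;13;36m🬎[38;2;18;13;38m[48;2;17;13;36m🬎[38;2;29;102;88m[48;2;11;30;31m🬁[38;2;29;102;88m[48;2;6;21;18m🬂[38;2;29;102;88m[48;2;6;21;18m🬂[38;2;29;102;88m[48;2;6;21;18m🬂[38;2;6;21;18m[48;2;17;13;37m🬄[38;2;18;13;38m[48;2;17;13;36m🬎[38;2;18;13;38m[48;2;17;13;36m🬎[38;2;18;13;38m[48;2;17;13;36m🬎[0m
[38;2;16;12;34m[48;2;14;11;31m🬂[38;2;16;12;34m[48;2;14;11;31m🬂[38;2;16;12;34m[48;2;14;11;31m🬂[38;2;16;12;34m[48;2;14;11;31m🬂[38;2;13;16;30m[48;2;12;43;37m🬕[38;2;6;21;18m[48;2;6;21;18m [38;2;6;21;18m[48;2;6;21;18m [38;2;6;21;18m[48;2;6;21;18m [38;2;16;12;34m[48;2;14;11;31m🬂[38;2;16;12;34m[48;2;14;11;31m🬂[38;2;16;12;34m[48;2;14;11;31m🬂[38;2;16;12;34m[48;2;14;11;31m🬂[0m
[38;2;14;10;29m[48;2;12;9;26m🬂[38;2;14;10;29m[48;2;12;9;26m🬂[38;2;14;10;29m[48;2;12;9;26m🬂[38;2;14;10;29m[48;2;12;9;26m🬂[38;2;14;10;29m[48;2;12;9;26m🬂[38;2;6;21;18m[48;2;12;9;26m🬬[38;2;6;21;18m[48;2;6;21;18m [38;2;6;21;18m[48;2;12;9;27m🬄[38;2;14;10;29m[48;2;12;9;26m🬂[38;2;14;10;29m[48;2;12;9;26m🬂[38;2;14;10;29m[48;2;12;9;26m🬂[38;2;14;10;29m[48;2;12;9;26m🬂[0m
[38;2;11;9;24m[48;2;10;8;21m🬂[38;2;11;9;24m[48;2;10;8;21m🬂[38;2;11;9;24m[48;2;10;8;21m🬂[38;2;11;9;24m[48;2;10;8;21m🬂[38;2;11;9;24m[48;2;10;8;21m🬂[38;2;11;9;24m[48;2;10;8;21m🬂[38;2;11;9;24m[48;2;10;8;21m🬂[38;2;11;9;24m[48;2;10;8;21m🬂[38;2;11;9;24m[48;2;10;8;21m🬂[38;2;11;9;24m[48;2;10;8;21m🬂[38;2;11;9;24m[48;2;10;8;21m🬂[38;2;11;9;24m[48;2;10;8;21m🬂[0m
</frame>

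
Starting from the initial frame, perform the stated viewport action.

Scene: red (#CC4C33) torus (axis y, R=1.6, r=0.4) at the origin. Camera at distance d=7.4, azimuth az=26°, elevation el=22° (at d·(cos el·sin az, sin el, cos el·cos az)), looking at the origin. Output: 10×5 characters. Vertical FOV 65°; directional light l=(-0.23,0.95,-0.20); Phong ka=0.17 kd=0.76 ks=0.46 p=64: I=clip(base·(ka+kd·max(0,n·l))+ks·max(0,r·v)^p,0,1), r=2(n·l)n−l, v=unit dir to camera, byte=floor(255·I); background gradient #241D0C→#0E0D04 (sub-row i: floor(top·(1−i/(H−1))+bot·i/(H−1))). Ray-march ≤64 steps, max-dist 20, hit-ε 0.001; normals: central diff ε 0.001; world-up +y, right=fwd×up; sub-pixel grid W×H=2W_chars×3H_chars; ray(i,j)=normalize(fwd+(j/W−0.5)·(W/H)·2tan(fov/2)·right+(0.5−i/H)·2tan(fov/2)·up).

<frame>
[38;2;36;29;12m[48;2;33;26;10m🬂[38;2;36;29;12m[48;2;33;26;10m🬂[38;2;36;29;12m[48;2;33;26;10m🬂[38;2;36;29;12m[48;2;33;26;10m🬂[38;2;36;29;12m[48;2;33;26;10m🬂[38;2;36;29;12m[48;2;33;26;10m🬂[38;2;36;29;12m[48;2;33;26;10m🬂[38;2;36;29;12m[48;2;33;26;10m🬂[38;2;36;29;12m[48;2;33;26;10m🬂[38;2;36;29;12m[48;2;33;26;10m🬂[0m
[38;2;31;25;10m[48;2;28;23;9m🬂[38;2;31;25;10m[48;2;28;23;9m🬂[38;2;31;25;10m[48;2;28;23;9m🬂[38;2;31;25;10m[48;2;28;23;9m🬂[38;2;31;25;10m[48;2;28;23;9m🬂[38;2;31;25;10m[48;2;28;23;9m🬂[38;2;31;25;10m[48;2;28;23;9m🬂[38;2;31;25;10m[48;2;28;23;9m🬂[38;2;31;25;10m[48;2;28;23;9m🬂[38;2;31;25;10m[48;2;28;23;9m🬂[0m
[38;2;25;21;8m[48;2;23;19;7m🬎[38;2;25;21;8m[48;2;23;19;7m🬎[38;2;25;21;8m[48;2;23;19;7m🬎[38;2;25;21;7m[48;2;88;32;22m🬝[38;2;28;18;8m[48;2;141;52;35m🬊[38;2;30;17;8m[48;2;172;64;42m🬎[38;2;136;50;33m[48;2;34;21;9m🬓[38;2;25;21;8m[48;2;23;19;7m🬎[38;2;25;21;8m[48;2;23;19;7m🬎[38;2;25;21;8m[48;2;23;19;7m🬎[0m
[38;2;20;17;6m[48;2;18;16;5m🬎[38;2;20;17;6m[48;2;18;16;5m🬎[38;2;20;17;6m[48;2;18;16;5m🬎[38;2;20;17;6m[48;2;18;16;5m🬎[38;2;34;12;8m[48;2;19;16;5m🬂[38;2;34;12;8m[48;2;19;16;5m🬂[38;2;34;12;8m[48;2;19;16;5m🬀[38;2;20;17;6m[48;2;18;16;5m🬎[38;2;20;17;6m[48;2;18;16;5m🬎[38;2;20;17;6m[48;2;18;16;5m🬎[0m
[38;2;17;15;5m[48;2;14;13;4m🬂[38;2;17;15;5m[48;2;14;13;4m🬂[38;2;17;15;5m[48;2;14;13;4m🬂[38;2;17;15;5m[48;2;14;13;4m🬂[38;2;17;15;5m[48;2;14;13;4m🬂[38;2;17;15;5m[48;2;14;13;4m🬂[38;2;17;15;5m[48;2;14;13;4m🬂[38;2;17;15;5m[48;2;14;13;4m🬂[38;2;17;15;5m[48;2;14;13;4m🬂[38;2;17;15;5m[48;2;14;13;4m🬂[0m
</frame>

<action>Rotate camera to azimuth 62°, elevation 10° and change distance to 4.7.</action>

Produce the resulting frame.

<frame>
[38;2;36;29;12m[48;2;33;26;10m🬂[38;2;36;29;12m[48;2;33;26;10m🬂[38;2;36;29;12m[48;2;33;26;10m🬂[38;2;36;29;12m[48;2;33;26;10m🬂[38;2;36;29;12m[48;2;33;26;10m🬂[38;2;36;29;12m[48;2;33;26;10m🬂[38;2;36;29;12m[48;2;33;26;10m🬂[38;2;36;29;12m[48;2;33;26;10m🬂[38;2;36;29;12m[48;2;33;26;10m🬂[38;2;36;29;12m[48;2;33;26;10m🬂[0m
[38;2;31;25;10m[48;2;28;23;9m🬂[38;2;31;25;10m[48;2;28;23;9m🬂[38;2;31;25;10m[48;2;28;23;9m🬂[38;2;31;25;10m[48;2;28;23;9m🬂[38;2;31;25;10m[48;2;28;23;9m🬂[38;2;31;25;10m[48;2;28;23;9m🬂[38;2;31;25;10m[48;2;28;23;9m🬂[38;2;31;25;10m[48;2;28;23;9m🬂[38;2;31;25;10m[48;2;28;23;9m🬂[38;2;31;25;10m[48;2;28;23;9m🬂[0m
[38;2;25;21;8m[48;2;23;19;7m🬎[38;2;25;21;8m[48;2;23;19;7m🬎[38;2;134;50;33m[48;2;27;19;7m🬇[38;2;42;22;11m[48;2;164;61;40m🬰[38;2;46;22;12m[48;2;182;68;45m🬸[38;2;30;17;8m[48;2;78;29;19m🬎[38;2;50;24;13m[48;2;177;65;44m🬰[38;2;41;21;11m[48;2;154;57;38m🬰[38;2;25;21;8m[48;2;23;19;7m🬎[38;2;25;21;8m[48;2;23;19;7m🬎[0m
[38;2;20;17;6m[48;2;18;16;5m🬎[38;2;20;17;6m[48;2;18;16;5m🬎[38;2;20;17;6m[48;2;18;16;5m🬎[38;2;34;12;8m[48;2;19;16;5m🬂[38;2;34;12;8m[48;2;18;16;5m🬊[38;2;34;12;8m[48;2;18;16;5m🬎[38;2;34;12;8m[48;2;19;16;5m🬂[38;2;34;12;8m[48;2;19;16;5m🬀[38;2;20;17;6m[48;2;18;16;5m🬎[38;2;20;17;6m[48;2;18;16;5m🬎[0m
[38;2;17;15;5m[48;2;14;13;4m🬂[38;2;17;15;5m[48;2;14;13;4m🬂[38;2;17;15;5m[48;2;14;13;4m🬂[38;2;17;15;5m[48;2;14;13;4m🬂[38;2;17;15;5m[48;2;14;13;4m🬂[38;2;17;15;5m[48;2;14;13;4m🬂[38;2;17;15;5m[48;2;14;13;4m🬂[38;2;17;15;5m[48;2;14;13;4m🬂[38;2;17;15;5m[48;2;14;13;4m🬂[38;2;17;15;5m[48;2;14;13;4m🬂[0m
</frame>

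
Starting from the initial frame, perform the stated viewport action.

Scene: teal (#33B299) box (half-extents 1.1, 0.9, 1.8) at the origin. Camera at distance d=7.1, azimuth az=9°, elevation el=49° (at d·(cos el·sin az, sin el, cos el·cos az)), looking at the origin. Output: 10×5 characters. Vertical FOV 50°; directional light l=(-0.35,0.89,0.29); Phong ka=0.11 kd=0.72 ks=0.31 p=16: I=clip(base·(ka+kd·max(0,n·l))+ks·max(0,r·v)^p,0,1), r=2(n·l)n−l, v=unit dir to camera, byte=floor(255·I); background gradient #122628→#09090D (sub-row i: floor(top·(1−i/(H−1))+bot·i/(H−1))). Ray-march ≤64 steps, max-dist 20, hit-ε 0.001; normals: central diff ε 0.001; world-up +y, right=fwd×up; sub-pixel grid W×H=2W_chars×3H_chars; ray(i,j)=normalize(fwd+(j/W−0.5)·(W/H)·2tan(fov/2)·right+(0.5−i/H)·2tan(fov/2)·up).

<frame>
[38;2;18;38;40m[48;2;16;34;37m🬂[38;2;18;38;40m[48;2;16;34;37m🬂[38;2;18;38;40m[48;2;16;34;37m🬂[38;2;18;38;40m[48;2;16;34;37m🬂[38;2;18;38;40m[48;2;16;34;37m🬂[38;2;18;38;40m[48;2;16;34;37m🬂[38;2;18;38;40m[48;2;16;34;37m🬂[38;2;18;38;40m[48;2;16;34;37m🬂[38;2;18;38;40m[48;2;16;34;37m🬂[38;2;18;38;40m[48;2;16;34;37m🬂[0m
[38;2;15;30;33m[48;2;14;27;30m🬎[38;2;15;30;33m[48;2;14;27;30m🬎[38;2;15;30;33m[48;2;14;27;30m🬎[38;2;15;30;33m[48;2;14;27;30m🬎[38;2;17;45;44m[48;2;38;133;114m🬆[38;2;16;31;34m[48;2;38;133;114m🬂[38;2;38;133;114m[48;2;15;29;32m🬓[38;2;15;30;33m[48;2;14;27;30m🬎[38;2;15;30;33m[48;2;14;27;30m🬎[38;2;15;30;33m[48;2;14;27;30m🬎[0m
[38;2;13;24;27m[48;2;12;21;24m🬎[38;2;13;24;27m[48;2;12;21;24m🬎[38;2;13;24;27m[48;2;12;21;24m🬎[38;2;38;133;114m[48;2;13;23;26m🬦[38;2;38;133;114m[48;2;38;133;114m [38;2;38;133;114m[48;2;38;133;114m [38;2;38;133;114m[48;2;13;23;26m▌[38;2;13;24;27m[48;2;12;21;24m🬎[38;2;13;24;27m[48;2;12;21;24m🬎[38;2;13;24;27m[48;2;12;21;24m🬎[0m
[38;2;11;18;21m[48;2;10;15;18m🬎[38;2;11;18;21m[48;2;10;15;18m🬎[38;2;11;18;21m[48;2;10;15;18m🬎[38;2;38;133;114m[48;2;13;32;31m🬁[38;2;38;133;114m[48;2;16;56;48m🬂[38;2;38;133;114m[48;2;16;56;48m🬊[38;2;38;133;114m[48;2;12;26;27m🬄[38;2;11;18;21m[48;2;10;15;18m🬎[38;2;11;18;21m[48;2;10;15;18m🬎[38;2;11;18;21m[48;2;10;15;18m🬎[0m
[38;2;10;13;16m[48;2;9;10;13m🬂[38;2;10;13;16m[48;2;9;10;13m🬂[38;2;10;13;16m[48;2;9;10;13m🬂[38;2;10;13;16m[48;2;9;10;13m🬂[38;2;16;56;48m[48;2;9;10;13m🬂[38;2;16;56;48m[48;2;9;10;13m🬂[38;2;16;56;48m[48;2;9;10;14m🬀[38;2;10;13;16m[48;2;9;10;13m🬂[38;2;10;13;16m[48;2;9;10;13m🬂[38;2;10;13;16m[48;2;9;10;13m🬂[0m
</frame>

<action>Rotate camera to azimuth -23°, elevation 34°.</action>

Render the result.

<frame>
[38;2;18;38;40m[48;2;16;34;37m🬂[38;2;18;38;40m[48;2;16;34;37m🬂[38;2;18;38;40m[48;2;16;34;37m🬂[38;2;18;38;40m[48;2;16;34;37m🬂[38;2;18;38;40m[48;2;16;34;37m🬂[38;2;18;38;40m[48;2;16;34;37m🬂[38;2;18;38;40m[48;2;16;34;37m🬂[38;2;18;38;40m[48;2;16;34;37m🬂[38;2;18;38;40m[48;2;16;34;37m🬂[38;2;18;38;40m[48;2;16;34;37m🬂[0m
[38;2;15;30;33m[48;2;14;27;30m🬎[38;2;15;30;33m[48;2;14;27;30m🬎[38;2;15;30;33m[48;2;14;27;30m🬎[38;2;15;29;32m[48;2;38;133;114m🬝[38;2;15;30;33m[48;2;38;133;114m🬎[38;2;38;133;114m[48;2;15;30;33m🬱[38;2;38;133;114m[48;2;15;29;32m🬏[38;2;15;30;33m[48;2;14;27;30m🬎[38;2;15;30;33m[48;2;14;27;30m🬎[38;2;15;30;33m[48;2;14;27;30m🬎[0m
[38;2;13;24;27m[48;2;12;21;24m🬎[38;2;13;24;27m[48;2;12;21;24m🬎[38;2;13;24;27m[48;2;12;21;24m🬎[38;2;18;64;55m[48;2;13;23;26m▐[38;2;38;133;114m[48;2;18;64;55m🬬[38;2;38;133;114m[48;2;38;133;114m [38;2;38;133;114m[48;2;16;56;48m🬝[38;2;38;133;114m[48;2;13;30;30m🬃[38;2;13;24;27m[48;2;12;21;24m🬎[38;2;13;24;27m[48;2;12;21;24m🬎[0m
[38;2;11;18;21m[48;2;10;15;18m🬎[38;2;11;18;21m[48;2;10;15;18m🬎[38;2;11;18;21m[48;2;10;15;18m🬎[38;2;11;18;21m[48;2;10;15;18m🬎[38;2;17;62;53m[48;2;10;15;18m🬬[38;2;16;56;48m[48;2;16;56;48m [38;2;16;56;48m[48;2;16;56;48m [38;2;16;56;48m[48;2;11;17;20m▌[38;2;11;18;21m[48;2;10;15;18m🬎[38;2;11;18;21m[48;2;10;15;18m🬎[0m
[38;2;10;13;16m[48;2;9;10;13m🬂[38;2;10;13;16m[48;2;9;10;13m🬂[38;2;10;13;16m[48;2;9;10;13m🬂[38;2;10;13;16m[48;2;9;10;13m🬂[38;2;18;64;55m[48;2;9;10;14m🬁[38;2;16;56;48m[48;2;9;10;13m🬂[38;2;10;13;16m[48;2;9;10;13m🬂[38;2;10;13;16m[48;2;9;10;13m🬂[38;2;10;13;16m[48;2;9;10;13m🬂[38;2;10;13;16m[48;2;9;10;13m🬂[0m
</frame>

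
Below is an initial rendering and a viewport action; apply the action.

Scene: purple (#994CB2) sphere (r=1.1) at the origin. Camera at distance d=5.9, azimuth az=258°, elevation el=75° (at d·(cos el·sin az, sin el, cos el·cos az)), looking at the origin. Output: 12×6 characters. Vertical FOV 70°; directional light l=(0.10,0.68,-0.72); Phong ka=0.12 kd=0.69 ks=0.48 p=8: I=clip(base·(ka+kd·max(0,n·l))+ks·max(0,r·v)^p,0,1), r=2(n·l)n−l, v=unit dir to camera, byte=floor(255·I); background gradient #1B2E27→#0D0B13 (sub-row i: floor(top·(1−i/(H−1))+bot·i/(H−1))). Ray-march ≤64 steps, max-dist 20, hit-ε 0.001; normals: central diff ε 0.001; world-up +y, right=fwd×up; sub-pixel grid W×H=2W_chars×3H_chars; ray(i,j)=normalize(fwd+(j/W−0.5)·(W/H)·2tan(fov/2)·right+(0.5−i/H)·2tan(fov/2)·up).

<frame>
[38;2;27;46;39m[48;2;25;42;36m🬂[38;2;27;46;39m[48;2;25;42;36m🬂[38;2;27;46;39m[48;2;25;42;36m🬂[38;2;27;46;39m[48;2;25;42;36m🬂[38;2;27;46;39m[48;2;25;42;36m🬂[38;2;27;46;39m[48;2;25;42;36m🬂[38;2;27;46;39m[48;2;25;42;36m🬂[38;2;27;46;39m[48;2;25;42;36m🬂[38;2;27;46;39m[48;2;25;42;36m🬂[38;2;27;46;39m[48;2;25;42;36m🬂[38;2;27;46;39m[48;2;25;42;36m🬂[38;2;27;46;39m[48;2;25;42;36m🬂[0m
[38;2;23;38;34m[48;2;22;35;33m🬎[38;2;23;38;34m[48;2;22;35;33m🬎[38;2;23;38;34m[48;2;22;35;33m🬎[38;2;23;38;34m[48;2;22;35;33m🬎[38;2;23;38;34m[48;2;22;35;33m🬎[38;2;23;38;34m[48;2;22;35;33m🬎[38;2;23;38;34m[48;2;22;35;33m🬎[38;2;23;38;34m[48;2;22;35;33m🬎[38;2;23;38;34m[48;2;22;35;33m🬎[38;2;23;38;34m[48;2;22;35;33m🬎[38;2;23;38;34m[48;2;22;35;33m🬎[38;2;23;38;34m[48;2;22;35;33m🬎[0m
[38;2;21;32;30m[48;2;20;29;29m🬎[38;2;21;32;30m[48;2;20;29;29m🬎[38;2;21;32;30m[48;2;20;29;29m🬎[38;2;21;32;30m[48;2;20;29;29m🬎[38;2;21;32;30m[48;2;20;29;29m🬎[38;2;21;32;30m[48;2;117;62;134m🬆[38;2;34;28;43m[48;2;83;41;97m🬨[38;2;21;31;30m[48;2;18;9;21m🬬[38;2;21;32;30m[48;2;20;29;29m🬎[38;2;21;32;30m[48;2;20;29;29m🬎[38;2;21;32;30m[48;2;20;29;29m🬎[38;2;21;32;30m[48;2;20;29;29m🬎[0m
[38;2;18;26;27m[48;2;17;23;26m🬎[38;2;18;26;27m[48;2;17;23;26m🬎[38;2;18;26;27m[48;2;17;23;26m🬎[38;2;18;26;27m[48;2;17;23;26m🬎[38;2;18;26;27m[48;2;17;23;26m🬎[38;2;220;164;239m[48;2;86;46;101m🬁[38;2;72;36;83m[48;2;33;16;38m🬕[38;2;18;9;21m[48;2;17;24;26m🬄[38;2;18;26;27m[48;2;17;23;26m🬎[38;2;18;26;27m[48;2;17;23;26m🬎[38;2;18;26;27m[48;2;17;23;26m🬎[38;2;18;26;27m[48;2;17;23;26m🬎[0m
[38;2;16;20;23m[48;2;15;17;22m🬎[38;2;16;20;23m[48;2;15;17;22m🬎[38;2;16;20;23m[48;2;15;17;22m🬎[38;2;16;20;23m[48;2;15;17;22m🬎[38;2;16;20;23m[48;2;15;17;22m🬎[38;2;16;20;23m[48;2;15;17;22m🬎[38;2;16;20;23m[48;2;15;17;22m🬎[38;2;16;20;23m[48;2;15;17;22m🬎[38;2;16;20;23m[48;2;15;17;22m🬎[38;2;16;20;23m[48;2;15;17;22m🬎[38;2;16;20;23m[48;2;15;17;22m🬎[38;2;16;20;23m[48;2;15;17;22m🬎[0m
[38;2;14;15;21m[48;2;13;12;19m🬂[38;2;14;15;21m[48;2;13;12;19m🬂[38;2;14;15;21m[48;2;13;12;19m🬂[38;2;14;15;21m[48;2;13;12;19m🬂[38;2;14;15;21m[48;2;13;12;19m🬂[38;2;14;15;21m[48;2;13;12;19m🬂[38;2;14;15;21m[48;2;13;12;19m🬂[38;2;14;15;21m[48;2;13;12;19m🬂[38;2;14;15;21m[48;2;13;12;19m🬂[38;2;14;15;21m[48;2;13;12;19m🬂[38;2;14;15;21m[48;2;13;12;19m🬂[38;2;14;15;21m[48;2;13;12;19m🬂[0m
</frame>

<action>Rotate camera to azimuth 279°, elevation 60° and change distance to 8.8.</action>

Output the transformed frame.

<frame>
[38;2;27;46;39m[48;2;25;42;36m🬂[38;2;27;46;39m[48;2;25;42;36m🬂[38;2;27;46;39m[48;2;25;42;36m🬂[38;2;27;46;39m[48;2;25;42;36m🬂[38;2;27;46;39m[48;2;25;42;36m🬂[38;2;27;46;39m[48;2;25;42;36m🬂[38;2;27;46;39m[48;2;25;42;36m🬂[38;2;27;46;39m[48;2;25;42;36m🬂[38;2;27;46;39m[48;2;25;42;36m🬂[38;2;27;46;39m[48;2;25;42;36m🬂[38;2;27;46;39m[48;2;25;42;36m🬂[38;2;27;46;39m[48;2;25;42;36m🬂[0m
[38;2;23;38;34m[48;2;22;35;33m🬎[38;2;23;38;34m[48;2;22;35;33m🬎[38;2;23;38;34m[48;2;22;35;33m🬎[38;2;23;38;34m[48;2;22;35;33m🬎[38;2;23;38;34m[48;2;22;35;33m🬎[38;2;23;38;34m[48;2;22;35;33m🬎[38;2;23;38;34m[48;2;22;35;33m🬎[38;2;23;38;34m[48;2;22;35;33m🬎[38;2;23;38;34m[48;2;22;35;33m🬎[38;2;23;38;34m[48;2;22;35;33m🬎[38;2;23;38;34m[48;2;22;35;33m🬎[38;2;23;38;34m[48;2;22;35;33m🬎[0m
[38;2;21;32;30m[48;2;20;29;29m🬎[38;2;21;32;30m[48;2;20;29;29m🬎[38;2;21;32;30m[48;2;20;29;29m🬎[38;2;21;32;30m[48;2;20;29;29m🬎[38;2;21;32;30m[48;2;20;29;29m🬎[38;2;21;31;30m[48;2;123;61;143m🬝[38;2;24;29;33m[48;2;95;49;110m🬬[38;2;21;32;30m[48;2;20;29;29m🬎[38;2;21;32;30m[48;2;20;29;29m🬎[38;2;21;32;30m[48;2;20;29;29m🬎[38;2;21;32;30m[48;2;20;29;29m🬎[38;2;21;32;30m[48;2;20;29;29m🬎[0m
[38;2;18;26;27m[48;2;17;23;26m🬎[38;2;18;26;27m[48;2;17;23;26m🬎[38;2;18;26;27m[48;2;17;23;26m🬎[38;2;18;26;27m[48;2;17;23;26m🬎[38;2;18;26;27m[48;2;17;23;26m🬎[38;2;124;73;140m[48;2;25;25;34m🬁[38;2;69;34;81m[48;2;20;15;25m🬀[38;2;18;26;27m[48;2;17;23;26m🬎[38;2;18;26;27m[48;2;17;23;26m🬎[38;2;18;26;27m[48;2;17;23;26m🬎[38;2;18;26;27m[48;2;17;23;26m🬎[38;2;18;26;27m[48;2;17;23;26m🬎[0m
[38;2;16;20;23m[48;2;15;17;22m🬎[38;2;16;20;23m[48;2;15;17;22m🬎[38;2;16;20;23m[48;2;15;17;22m🬎[38;2;16;20;23m[48;2;15;17;22m🬎[38;2;16;20;23m[48;2;15;17;22m🬎[38;2;16;20;23m[48;2;15;17;22m🬎[38;2;16;20;23m[48;2;15;17;22m🬎[38;2;16;20;23m[48;2;15;17;22m🬎[38;2;16;20;23m[48;2;15;17;22m🬎[38;2;16;20;23m[48;2;15;17;22m🬎[38;2;16;20;23m[48;2;15;17;22m🬎[38;2;16;20;23m[48;2;15;17;22m🬎[0m
[38;2;14;15;21m[48;2;13;12;19m🬂[38;2;14;15;21m[48;2;13;12;19m🬂[38;2;14;15;21m[48;2;13;12;19m🬂[38;2;14;15;21m[48;2;13;12;19m🬂[38;2;14;15;21m[48;2;13;12;19m🬂[38;2;14;15;21m[48;2;13;12;19m🬂[38;2;14;15;21m[48;2;13;12;19m🬂[38;2;14;15;21m[48;2;13;12;19m🬂[38;2;14;15;21m[48;2;13;12;19m🬂[38;2;14;15;21m[48;2;13;12;19m🬂[38;2;14;15;21m[48;2;13;12;19m🬂[38;2;14;15;21m[48;2;13;12;19m🬂[0m
</frame>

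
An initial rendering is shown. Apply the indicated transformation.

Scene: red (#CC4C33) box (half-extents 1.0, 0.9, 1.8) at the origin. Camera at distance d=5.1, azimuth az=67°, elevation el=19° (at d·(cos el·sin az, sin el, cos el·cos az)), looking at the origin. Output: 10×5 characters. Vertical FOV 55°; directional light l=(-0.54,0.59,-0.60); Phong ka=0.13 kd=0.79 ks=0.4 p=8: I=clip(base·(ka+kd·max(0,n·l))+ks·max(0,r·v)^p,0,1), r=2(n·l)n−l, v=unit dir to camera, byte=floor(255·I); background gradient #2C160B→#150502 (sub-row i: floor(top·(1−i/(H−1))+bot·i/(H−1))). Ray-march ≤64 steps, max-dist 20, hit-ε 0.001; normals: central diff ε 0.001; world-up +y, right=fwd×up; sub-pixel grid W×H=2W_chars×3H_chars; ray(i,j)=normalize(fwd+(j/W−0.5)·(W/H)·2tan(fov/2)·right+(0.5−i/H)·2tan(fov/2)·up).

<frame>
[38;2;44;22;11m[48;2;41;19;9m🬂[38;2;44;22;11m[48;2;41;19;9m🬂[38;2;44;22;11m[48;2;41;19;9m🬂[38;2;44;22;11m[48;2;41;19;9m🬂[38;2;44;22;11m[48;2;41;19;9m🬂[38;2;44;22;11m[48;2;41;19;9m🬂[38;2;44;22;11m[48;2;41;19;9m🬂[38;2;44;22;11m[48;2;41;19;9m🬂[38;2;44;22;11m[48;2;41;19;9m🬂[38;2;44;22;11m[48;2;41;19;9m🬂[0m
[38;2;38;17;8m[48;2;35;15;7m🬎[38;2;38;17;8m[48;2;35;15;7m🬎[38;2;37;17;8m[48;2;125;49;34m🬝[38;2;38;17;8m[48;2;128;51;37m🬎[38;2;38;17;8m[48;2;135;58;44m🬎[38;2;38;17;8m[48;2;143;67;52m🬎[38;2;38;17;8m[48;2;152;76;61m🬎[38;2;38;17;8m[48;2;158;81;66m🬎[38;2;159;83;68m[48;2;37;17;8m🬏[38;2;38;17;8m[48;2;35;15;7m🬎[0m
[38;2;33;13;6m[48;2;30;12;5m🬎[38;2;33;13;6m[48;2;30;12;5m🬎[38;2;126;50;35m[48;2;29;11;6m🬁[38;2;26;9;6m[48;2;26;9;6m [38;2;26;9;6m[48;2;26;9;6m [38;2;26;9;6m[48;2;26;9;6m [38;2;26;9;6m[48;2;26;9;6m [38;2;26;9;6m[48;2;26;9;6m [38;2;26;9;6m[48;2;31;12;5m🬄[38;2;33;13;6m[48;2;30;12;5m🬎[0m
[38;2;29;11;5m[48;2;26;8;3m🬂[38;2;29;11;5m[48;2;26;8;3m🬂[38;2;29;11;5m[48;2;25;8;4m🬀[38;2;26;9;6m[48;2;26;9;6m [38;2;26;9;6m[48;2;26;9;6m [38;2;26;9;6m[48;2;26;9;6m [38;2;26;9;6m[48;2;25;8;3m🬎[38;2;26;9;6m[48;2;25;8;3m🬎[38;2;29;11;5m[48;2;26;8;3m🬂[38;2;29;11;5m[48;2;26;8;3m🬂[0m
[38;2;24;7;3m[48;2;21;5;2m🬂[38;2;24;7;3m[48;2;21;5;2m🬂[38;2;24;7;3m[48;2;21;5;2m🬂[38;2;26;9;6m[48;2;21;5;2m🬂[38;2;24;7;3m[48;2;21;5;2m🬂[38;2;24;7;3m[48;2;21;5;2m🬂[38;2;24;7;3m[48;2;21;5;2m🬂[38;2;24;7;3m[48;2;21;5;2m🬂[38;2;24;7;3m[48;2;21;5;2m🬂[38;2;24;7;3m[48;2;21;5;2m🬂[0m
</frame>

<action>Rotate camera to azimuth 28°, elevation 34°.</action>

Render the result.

<frame>
[38;2;44;22;11m[48;2;41;19;9m🬂[38;2;44;22;11m[48;2;41;19;9m🬂[38;2;44;22;11m[48;2;41;19;9m🬂[38;2;44;22;11m[48;2;41;19;9m🬂[38;2;44;22;11m[48;2;41;19;9m🬂[38;2;44;22;11m[48;2;41;19;9m🬂[38;2;44;22;11m[48;2;41;19;9m🬂[38;2;44;22;11m[48;2;41;19;9m🬂[38;2;44;22;11m[48;2;41;19;9m🬂[38;2;44;22;11m[48;2;41;19;9m🬂[0m
[38;2;38;17;8m[48;2;35;15;7m🬎[38;2;38;17;8m[48;2;35;15;7m🬎[38;2;38;17;8m[48;2;35;15;7m🬎[38;2;37;17;8m[48;2;205;129;114m🬝[38;2;38;17;8m[48;2;197;121;106m🬆[38;2;39;18;9m[48;2;183;107;92m🬂[38;2;39;18;9m[48;2;166;89;74m🬂[38;2;151;74;59m[48;2;35;15;7m🬃[38;2;38;17;8m[48;2;35;15;7m🬎[38;2;38;17;8m[48;2;35;15;7m🬎[0m
[38;2;33;13;6m[48;2;30;12;5m🬎[38;2;33;13;6m[48;2;30;12;5m🬎[38;2;208;132;117m[48;2;28;10;6m🬍[38;2;213;137;122m[48;2;220;144;129m🬂[38;2;211;134;120m[48;2;218;142;127m🬊[38;2;194;118;103m[48;2;204;128;113m▐[38;2;26;9;6m[48;2;182;105;90m🬷[38;2;26;9;6m[48;2;31;12;5m🬀[38;2;33;13;6m[48;2;30;12;5m🬎[38;2;33;13;6m[48;2;30;12;5m🬎[0m
[38;2;29;11;5m[48;2;26;8;3m🬂[38;2;29;11;5m[48;2;26;8;3m🬂[38;2;26;9;5m[48;2;25;8;3m🬬[38;2;26;9;6m[48;2;26;9;6m [38;2;26;9;6m[48;2;216;139;124m🬺[38;2;207;131;116m[48;2;26;9;6m🬀[38;2;26;9;5m[48;2;25;8;3m🬝[38;2;29;11;5m[48;2;26;8;3m🬂[38;2;29;11;5m[48;2;26;8;3m🬂[38;2;29;11;5m[48;2;26;8;3m🬂[0m
[38;2;24;7;3m[48;2;21;5;2m🬂[38;2;24;7;3m[48;2;21;5;2m🬂[38;2;24;7;3m[48;2;21;5;2m🬂[38;2;26;9;6m[48;2;21;5;2m🬂[38;2;26;9;6m[48;2;21;5;2m🬎[38;2;26;9;6m[48;2;21;5;2m🬕[38;2;24;7;3m[48;2;21;5;2m🬂[38;2;24;7;3m[48;2;21;5;2m🬂[38;2;24;7;3m[48;2;21;5;2m🬂[38;2;24;7;3m[48;2;21;5;2m🬂[0m
</frame>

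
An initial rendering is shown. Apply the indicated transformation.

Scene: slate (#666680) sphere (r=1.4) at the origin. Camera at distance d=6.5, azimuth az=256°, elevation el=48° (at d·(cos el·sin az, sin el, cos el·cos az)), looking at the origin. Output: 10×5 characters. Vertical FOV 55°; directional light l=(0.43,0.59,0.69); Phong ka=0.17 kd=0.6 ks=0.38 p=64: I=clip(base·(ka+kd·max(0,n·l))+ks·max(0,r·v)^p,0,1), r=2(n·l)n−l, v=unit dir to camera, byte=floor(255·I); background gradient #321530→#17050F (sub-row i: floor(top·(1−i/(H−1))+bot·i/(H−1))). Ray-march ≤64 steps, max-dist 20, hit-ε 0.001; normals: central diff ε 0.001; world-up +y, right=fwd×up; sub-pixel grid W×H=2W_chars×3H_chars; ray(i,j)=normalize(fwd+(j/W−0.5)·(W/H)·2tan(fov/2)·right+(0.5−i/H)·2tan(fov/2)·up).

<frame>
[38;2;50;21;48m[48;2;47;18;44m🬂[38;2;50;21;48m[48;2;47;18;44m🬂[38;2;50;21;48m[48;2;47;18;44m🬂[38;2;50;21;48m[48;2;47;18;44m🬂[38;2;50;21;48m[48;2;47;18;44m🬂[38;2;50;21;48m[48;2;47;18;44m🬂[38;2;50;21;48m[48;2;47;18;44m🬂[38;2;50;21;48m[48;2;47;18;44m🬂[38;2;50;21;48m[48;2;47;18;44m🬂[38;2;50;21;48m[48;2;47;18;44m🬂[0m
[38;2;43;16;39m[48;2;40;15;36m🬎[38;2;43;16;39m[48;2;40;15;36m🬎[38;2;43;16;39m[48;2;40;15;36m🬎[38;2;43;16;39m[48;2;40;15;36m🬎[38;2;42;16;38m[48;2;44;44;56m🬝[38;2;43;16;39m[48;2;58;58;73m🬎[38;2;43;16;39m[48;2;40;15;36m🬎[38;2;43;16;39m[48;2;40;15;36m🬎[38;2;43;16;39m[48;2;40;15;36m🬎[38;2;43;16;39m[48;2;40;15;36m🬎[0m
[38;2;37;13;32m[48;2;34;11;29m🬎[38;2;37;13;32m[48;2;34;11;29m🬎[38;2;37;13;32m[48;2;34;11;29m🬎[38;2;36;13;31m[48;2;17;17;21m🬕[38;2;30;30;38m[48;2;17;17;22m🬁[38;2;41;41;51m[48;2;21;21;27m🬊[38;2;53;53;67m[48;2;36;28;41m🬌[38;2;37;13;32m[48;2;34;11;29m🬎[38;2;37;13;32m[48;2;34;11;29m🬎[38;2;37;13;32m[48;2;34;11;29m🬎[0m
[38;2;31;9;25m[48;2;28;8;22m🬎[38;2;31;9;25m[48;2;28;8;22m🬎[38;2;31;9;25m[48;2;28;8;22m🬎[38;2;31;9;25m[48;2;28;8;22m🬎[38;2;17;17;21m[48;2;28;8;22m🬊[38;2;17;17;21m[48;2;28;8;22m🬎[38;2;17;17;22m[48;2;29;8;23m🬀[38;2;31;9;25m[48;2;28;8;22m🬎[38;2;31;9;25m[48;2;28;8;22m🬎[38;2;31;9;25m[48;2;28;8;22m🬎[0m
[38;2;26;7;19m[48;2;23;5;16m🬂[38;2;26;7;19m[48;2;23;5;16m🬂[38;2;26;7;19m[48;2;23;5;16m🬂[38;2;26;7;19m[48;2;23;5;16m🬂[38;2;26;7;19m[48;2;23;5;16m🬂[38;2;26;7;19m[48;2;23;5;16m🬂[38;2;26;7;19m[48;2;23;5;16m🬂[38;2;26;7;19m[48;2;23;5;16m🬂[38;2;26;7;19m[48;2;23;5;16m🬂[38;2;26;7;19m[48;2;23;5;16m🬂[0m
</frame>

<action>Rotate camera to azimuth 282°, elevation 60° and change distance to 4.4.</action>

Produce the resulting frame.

<frame>
[38;2;50;21;48m[48;2;47;18;44m🬂[38;2;50;21;48m[48;2;47;18;44m🬂[38;2;50;21;48m[48;2;47;18;44m🬂[38;2;50;21;48m[48;2;47;18;44m🬂[38;2;50;21;48m[48;2;47;18;44m🬂[38;2;50;21;48m[48;2;47;18;44m🬂[38;2;50;21;48m[48;2;47;18;44m🬂[38;2;50;21;48m[48;2;47;18;44m🬂[38;2;50;21;48m[48;2;47;18;44m🬂[38;2;50;21;48m[48;2;47;18;44m🬂[0m
[38;2;43;16;39m[48;2;40;15;36m🬎[38;2;43;16;39m[48;2;40;15;36m🬎[38;2;43;16;39m[48;2;40;15;36m🬎[38;2;43;16;39m[48;2;22;22;28m🬆[38;2;39;26;42m[48;2;43;43;54m🬐[38;2;61;61;76m[48;2;53;53;67m▐[38;2;44;17;40m[48;2;72;72;90m🬂[38;2;78;78;97m[48;2;42;16;38m🬏[38;2;43;16;39m[48;2;40;15;36m🬎[38;2;43;16;39m[48;2;40;15;36m🬎[0m
[38;2;37;13;32m[48;2;34;11;29m🬎[38;2;37;13;32m[48;2;34;11;29m🬎[38;2;37;13;32m[48;2;34;11;29m🬎[38;2;17;17;21m[48;2;22;22;27m🬺[38;2;35;35;44m[48;2;26;26;33m🬊[38;2;49;49;62m[48;2;41;41;51m🬊[38;2;88;88;105m[48;2;55;55;70m🬂[38;2;67;67;84m[48;2;36;12;31m▌[38;2;37;13;32m[48;2;34;11;29m🬎[38;2;37;13;32m[48;2;34;11;29m🬎[0m
[38;2;31;9;25m[48;2;28;8;22m🬎[38;2;31;9;25m[48;2;28;8;22m🬎[38;2;31;9;25m[48;2;28;8;22m🬎[38;2;17;17;21m[48;2;28;8;22m🬬[38;2;17;17;21m[48;2;24;24;31m🬺[38;2;34;34;42m[48;2;22;22;28m🬊[38;2;46;46;58m[48;2;34;34;43m🬊[38;2;52;52;65m[48;2;29;8;23m🬄[38;2;31;9;25m[48;2;28;8;22m🬎[38;2;31;9;25m[48;2;28;8;22m🬎[0m
[38;2;26;7;19m[48;2;23;5;16m🬂[38;2;26;7;19m[48;2;23;5;16m🬂[38;2;26;7;19m[48;2;23;5;16m🬂[38;2;26;7;19m[48;2;23;5;16m🬂[38;2;17;17;21m[48;2;24;5;16m🬁[38;2;17;17;21m[48;2;23;5;16m🬂[38;2;26;7;19m[48;2;23;5;16m🬂[38;2;26;7;19m[48;2;23;5;16m🬂[38;2;26;7;19m[48;2;23;5;16m🬂[38;2;26;7;19m[48;2;23;5;16m🬂[0m
</frame>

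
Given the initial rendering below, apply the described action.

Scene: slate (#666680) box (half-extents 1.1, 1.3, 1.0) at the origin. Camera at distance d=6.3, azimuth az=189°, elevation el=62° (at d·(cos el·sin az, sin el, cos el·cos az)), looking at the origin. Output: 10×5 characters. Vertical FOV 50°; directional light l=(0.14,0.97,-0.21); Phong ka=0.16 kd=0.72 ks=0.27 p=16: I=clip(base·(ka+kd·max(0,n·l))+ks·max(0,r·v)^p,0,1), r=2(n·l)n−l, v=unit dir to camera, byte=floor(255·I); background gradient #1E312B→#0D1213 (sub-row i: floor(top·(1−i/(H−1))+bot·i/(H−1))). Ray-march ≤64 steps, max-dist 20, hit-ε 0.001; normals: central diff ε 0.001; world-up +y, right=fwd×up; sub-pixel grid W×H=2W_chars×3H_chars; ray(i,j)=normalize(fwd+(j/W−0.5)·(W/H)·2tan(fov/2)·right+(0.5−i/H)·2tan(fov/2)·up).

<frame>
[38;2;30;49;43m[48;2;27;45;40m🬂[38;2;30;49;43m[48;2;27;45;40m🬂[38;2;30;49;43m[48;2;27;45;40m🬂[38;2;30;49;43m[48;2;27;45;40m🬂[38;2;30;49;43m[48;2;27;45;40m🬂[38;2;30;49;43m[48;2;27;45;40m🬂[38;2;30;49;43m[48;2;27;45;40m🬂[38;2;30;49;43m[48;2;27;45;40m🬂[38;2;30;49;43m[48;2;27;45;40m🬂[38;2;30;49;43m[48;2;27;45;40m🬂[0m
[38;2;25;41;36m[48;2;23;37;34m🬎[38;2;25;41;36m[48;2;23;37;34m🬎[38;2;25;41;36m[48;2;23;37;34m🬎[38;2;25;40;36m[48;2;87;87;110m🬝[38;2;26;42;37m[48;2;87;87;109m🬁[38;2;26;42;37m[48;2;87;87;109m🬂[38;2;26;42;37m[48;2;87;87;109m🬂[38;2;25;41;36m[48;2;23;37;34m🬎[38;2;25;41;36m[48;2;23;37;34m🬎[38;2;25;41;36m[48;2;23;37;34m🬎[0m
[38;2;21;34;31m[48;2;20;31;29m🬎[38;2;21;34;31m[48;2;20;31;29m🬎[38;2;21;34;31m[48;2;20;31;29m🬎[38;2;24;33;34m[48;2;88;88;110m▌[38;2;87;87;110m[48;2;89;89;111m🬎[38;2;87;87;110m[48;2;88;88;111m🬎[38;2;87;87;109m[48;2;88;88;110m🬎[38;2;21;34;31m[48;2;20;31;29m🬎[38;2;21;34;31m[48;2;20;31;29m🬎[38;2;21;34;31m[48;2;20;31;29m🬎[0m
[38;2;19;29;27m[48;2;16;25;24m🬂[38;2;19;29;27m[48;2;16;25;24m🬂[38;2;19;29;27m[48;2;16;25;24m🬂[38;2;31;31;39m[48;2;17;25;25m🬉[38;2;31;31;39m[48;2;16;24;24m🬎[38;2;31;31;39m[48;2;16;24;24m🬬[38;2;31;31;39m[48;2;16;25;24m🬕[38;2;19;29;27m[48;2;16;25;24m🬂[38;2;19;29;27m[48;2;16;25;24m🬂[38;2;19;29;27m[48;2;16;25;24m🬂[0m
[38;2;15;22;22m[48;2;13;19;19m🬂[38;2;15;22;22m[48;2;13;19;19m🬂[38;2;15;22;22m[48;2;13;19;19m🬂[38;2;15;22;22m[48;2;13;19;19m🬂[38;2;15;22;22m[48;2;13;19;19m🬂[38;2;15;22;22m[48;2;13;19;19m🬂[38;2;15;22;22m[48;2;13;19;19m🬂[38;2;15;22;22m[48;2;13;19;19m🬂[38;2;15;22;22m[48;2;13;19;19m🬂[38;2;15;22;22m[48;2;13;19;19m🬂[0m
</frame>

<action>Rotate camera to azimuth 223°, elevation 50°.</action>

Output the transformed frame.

<frame>
[38;2;30;49;43m[48;2;27;45;40m🬂[38;2;30;49;43m[48;2;27;45;40m🬂[38;2;30;49;43m[48;2;27;45;40m🬂[38;2;30;49;43m[48;2;27;45;40m🬂[38;2;30;49;43m[48;2;27;45;40m🬂[38;2;30;49;43m[48;2;27;45;40m🬂[38;2;30;49;43m[48;2;27;45;40m🬂[38;2;30;49;43m[48;2;27;45;40m🬂[38;2;30;49;43m[48;2;27;45;40m🬂[38;2;30;49;43m[48;2;27;45;40m🬂[0m
[38;2;25;41;36m[48;2;23;37;34m🬎[38;2;25;41;36m[48;2;23;37;34m🬎[38;2;25;41;36m[48;2;23;37;34m🬎[38;2;25;41;36m[48;2;87;87;109m🬎[38;2;26;42;37m[48;2;87;87;109m🬀[38;2;87;87;109m[48;2;26;42;37m🬺[38;2;87;87;109m[48;2;25;41;36m🬱[38;2;87;87;109m[48;2;25;40;36m🬏[38;2;25;41;36m[48;2;23;37;34m🬎[38;2;25;41;36m[48;2;23;37;34m🬎[0m
[38;2;21;34;31m[48;2;20;31;29m🬎[38;2;21;34;31m[48;2;20;31;29m🬎[38;2;21;34;31m[48;2;20;31;29m🬎[38;2;87;87;110m[48;2;26;31;35m🬁[38;2;31;31;39m[48;2;87;87;109m🬱[38;2;87;87;109m[48;2;87;87;110m🬊[38;2;87;87;109m[48;2;16;16;20m🬆[38;2;16;16;20m[48;2;20;32;30m🬀[38;2;21;34;31m[48;2;20;31;29m🬎[38;2;21;34;31m[48;2;20;31;29m🬎[0m
[38;2;19;29;27m[48;2;16;25;24m🬂[38;2;19;29;27m[48;2;16;25;24m🬂[38;2;19;29;27m[48;2;16;25;24m🬂[38;2;31;31;39m[48;2;17;25;25m🬁[38;2;31;31;39m[48;2;16;24;24m🬬[38;2;31;31;39m[48;2;16;16;20m▌[38;2;16;16;20m[48;2;16;24;24m🬆[38;2;19;29;27m[48;2;16;25;24m🬂[38;2;19;29;27m[48;2;16;25;24m🬂[38;2;19;29;27m[48;2;16;25;24m🬂[0m
[38;2;15;22;22m[48;2;13;19;19m🬂[38;2;15;22;22m[48;2;13;19;19m🬂[38;2;15;22;22m[48;2;13;19;19m🬂[38;2;15;22;22m[48;2;13;19;19m🬂[38;2;15;22;22m[48;2;13;19;19m🬂[38;2;31;31;39m[48;2;13;19;20m🬀[38;2;15;22;22m[48;2;13;19;19m🬂[38;2;15;22;22m[48;2;13;19;19m🬂[38;2;15;22;22m[48;2;13;19;19m🬂[38;2;15;22;22m[48;2;13;19;19m🬂[0m
</frame>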